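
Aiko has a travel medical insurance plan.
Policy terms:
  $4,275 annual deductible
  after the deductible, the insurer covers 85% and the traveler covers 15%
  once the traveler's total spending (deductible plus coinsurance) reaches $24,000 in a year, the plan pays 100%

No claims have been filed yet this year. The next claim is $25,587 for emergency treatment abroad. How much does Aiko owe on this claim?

Nothing has been paid toward the $4,275 deductible, so the first $4,275 of this charge is applied there.
After the $4,275 deductible portion, $25,587 − $4,275 = $21,312 is subject to coinsurance.
15% of $21,312 = $3,196.80 falls to the traveler.
So the traveler owes $4,275 + $3,196.80 = $7,471.80 before any cap.
Year-to-date out-of-pocket becomes $0 + $7,471.80 = $7,471.80, still under the $24,000 maximum, so no cap applies.

$7,471.80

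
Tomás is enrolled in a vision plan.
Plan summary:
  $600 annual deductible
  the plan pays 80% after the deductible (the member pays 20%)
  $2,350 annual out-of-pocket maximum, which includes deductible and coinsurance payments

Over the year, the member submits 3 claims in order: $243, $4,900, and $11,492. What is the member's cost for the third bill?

Claim 1 — $243: all of it applies to the deductible. Member pays $243; OOP now $243.
Claim 2 — $4,900: $357 to deductible, leaving $4,543; coinsurance $4,543 × 20% = $908.60. Member pays $1,265.60; OOP now $1,508.60.
Claim 3 — $11,492: deductible already satisfied, so member's share is 20% × $11,492 = $2,298.40. OOP would hit $3,807 > $2,350, so the cap limits the member to $2,350 − $1,508.60 = $841.40.

$841.40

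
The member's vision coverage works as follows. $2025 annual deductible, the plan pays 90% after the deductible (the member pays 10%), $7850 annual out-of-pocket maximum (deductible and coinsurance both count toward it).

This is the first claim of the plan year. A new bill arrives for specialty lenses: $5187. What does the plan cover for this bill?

The full $2025 deductible is still open; $2025 of this bill applies to it.
After the $2025 deductible portion, $5187 − $2025 = $3162 is subject to coinsurance.
Coinsurance: $3162 × 10% = $316.20.
That puts the member's cost at $2025 + $316.20 = $2341.20 before any cap.
Total out-of-pocket so far would be $0 + $2341.20 = $2341.20, below the $7850 cap — no reduction.
Insurer pays the balance: $5187 − $2341.20 = $2845.80.

$2845.80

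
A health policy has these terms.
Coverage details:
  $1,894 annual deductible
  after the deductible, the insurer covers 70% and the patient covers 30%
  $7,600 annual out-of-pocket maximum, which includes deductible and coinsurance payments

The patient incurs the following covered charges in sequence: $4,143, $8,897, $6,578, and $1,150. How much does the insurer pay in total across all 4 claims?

$13,211.80

Bill 1, $4,143: deductible takes $1,894, $2,249 remains; coinsurance $2,249 × 30% = $674.70. Patient owes $2,568.70 (running OOP $2,568.70). Insurer: $4,143 − $2,568.70 = $1,574.30.
Bill 2, $8,897: deductible met; 30% of $8,897 = $2,669.10. Patient owes $2,669.10 (running OOP $5,237.80). Insurer: $8,897 − $2,669.10 = $6,227.90.
Bill 3, $6,578: 30% coinsurance on $6,578 = $1,973.40. Patient pays $1,973.40; OOP now $7,211.20. Plan pays $6,578 − $1,973.40 = $4,604.60.
Bill 4, $1,150: deductible already satisfied, so patient's share is 30% × $1,150 = $345. Patient pays $345; OOP now $7,556.20. Insurer: $1,150 − $345 = $805.
Insurer total = bills − patient's total = $20,768 − $7,556.20 = $13,211.80.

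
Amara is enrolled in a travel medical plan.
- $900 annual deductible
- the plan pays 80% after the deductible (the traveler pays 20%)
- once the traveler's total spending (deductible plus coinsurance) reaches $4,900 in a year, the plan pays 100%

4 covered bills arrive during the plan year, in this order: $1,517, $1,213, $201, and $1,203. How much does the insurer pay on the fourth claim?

$962.40

Claim 1 — $1,517: $900 to deductible, leaving $617; traveler's 20% is $123.40. Traveler pays $1,023.40; OOP now $1,023.40. Insurer: $1,517 − $1,023.40 = $493.60.
Claim 2 — $1,213: deductible met; 20% of $1,213 = $242.60. Cost to traveler: $242.60. OOP to date $1,266. Insurer: $1,213 − $242.60 = $970.40.
Claim 3 — $201: deductible already satisfied, so traveler's share is 20% × $201 = $40.20. Traveler pays $40.20; OOP now $1,306.20. Plan pays $201 − $40.20 = $160.80.
Claim 4 — $1,203: 20% coinsurance on $1,203 = $240.60. Cost to traveler: $240.60. OOP to date $1,546.80. Insurer: $1,203 − $240.60 = $962.40.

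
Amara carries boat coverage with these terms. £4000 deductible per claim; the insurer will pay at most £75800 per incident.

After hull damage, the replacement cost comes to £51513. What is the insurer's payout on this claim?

£47513

Subtract the deductible: £51513 − £4000 = £47513.
That's under the £75800 cap, so the insurer reimburses the full £47513.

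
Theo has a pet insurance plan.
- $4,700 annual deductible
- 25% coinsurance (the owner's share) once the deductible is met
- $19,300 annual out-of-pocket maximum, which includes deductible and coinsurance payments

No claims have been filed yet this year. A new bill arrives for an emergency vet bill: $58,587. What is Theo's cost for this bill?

$18,171.75

Deductible not yet touched, so the first $4,700 of the bill goes to the deductible.
The remaining $53,887 (= $58,587 − $4,700) moves to coinsurance.
Coinsurance: $53,887 × 25% = $13,471.75.
So the owner owes $4,700 + $13,471.75 = $18,171.75 before any cap.
Cumulative spending $0 + $18,171.75 = $18,171.75 stays under the $19,300 maximum.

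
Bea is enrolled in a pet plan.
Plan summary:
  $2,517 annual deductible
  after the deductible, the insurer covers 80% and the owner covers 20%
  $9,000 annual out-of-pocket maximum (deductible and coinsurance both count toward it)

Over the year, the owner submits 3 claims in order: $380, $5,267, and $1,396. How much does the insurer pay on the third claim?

Claim 1 ($380): fully absorbed by the deductible. Owner owes $380 (running OOP $380). Plan pays $380 − $380 = $0.
Claim 2 ($5,267): $2,137 finishes the deductible; $3,130 goes to coinsurance; owner's 20% is $626. Owner owes $2,763 (running OOP $3,143). Plan pays $5,267 − $2,763 = $2,504.
Claim 3 ($1,396): deductible already satisfied, so owner's share is 20% × $1,396 = $279.20. Owner owes $279.20 (running OOP $3,422.20). Plan pays $1,396 − $279.20 = $1,116.80.

$1,116.80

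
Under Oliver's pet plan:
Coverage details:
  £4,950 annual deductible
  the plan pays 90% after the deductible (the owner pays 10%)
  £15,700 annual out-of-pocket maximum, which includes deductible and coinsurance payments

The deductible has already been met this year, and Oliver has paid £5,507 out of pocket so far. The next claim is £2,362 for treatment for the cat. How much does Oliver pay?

The deductible is already satisfied, so the full bill goes to coinsurance.
Coinsurance: £2,362 × 10% = £236.20.
Year-to-date out-of-pocket becomes £5,507 + £236.20 = £5,743.20, still under the £15,700 maximum, so no cap applies.

£236.20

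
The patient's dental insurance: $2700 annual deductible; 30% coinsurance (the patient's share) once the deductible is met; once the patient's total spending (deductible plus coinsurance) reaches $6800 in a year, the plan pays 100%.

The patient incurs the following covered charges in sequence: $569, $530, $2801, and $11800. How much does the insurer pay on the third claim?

Bill 1, $569: entire amount goes to the deductible. Patient pays $569; OOP now $569. Plan pays $569 − $569 = $0.
Bill 2, $530: all of it applies to the deductible. Patient owes $530 (running OOP $1099). Plan pays $530 − $530 = $0.
Bill 3, $2801: $1601 finishes the deductible; $1200 goes to coinsurance; patient's 30% is $360. Cost to patient: $1961. OOP to date $3060. Plan pays $2801 − $1961 = $840.

$840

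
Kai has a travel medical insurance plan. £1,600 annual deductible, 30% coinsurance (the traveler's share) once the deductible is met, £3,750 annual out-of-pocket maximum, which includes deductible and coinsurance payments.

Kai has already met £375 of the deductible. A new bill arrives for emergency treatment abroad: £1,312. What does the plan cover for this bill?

£375 of the £1,600 deductible is already met, leaving £1,225.
After the £1,225 deductible portion, £1,312 − £1,225 = £87 is subject to coinsurance.
Coinsurance: £87 × 30% = £26.10.
So the traveler owes £1,225 + £26.10 = £1,251.10 before any cap.
Year-to-date out-of-pocket becomes £375 + £1,251.10 = £1,626.10, still under the £3,750 maximum, so no cap applies.
Insurer pays the balance: £1,312 − £1,251.10 = £60.90.

£60.90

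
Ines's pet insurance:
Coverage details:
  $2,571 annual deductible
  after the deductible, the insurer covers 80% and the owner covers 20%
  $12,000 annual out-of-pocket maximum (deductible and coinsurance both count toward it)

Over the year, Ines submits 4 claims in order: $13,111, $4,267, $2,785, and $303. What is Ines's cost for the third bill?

$557

#1 ($13,111): deductible takes $2,571, $10,540 remains; coinsurance $10,540 × 20% = $2,108. Owner pays $4,679; OOP now $4,679.
#2 ($4,267): 20% coinsurance on $4,267 = $853.40. Cost to owner: $853.40. OOP to date $5,532.40.
#3 ($2,785): deductible met; 20% of $2,785 = $557. Owner pays $557; OOP now $6,089.40.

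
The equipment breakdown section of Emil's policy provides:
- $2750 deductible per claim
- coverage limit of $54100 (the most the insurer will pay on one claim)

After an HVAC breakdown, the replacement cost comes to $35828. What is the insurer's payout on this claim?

$33078

After the deductible, $35828 − $2750 = $33078 remains.
$33078 ≤ $54100, so the limit doesn't bind; insurer pays $33078.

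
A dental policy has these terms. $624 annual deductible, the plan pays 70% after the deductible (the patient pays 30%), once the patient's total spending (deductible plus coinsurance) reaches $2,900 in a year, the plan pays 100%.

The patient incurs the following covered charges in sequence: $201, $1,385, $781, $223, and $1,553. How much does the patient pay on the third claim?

$234.30

Claim 1 ($201): entire amount goes to the deductible. Patient pays $201; OOP now $201.
Claim 2 ($1,385): $423 finishes the deductible; $962 goes to coinsurance; patient's 30% is $288.60. Patient owes $711.60 (running OOP $912.60).
Claim 3 ($781): deductible met; 30% of $781 = $234.30. Cost to patient: $234.30. OOP to date $1,146.90.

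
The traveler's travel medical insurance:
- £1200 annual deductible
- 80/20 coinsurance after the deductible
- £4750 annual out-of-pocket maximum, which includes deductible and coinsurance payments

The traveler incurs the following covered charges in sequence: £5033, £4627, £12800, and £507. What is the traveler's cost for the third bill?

£1858

#1 (£5033): deductible takes £1200, £3833 remains; coinsurance £3833 × 20% = £766.60. Traveler pays £1966.60; OOP now £1966.60.
#2 (£4627): 20% coinsurance on £4627 = £925.40. Traveler owes £925.40 (running OOP £2892).
#3 (£12800): 20% coinsurance on £12800 = £2560. Adding that to £2892 gives £5452, past the £4750 cap; traveler pays only £4750 − £2892 = £1858.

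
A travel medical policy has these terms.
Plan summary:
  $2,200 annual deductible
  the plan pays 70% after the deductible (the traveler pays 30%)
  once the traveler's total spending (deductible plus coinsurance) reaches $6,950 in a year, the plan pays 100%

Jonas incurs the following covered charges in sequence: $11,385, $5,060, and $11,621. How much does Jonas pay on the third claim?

$476.50

Bill 1, $11,385: $2,200 finishes the deductible; $9,185 goes to coinsurance; 30% of $9,185 = $2,755.50. Traveler owes $4,955.50 (running OOP $4,955.50).
Bill 2, $5,060: 30% coinsurance on $5,060 = $1,518. Traveler owes $1,518 (running OOP $6,473.50).
Bill 3, $11,621: deductible already satisfied, so traveler's share is 30% × $11,621 = $3,486.30. That would push OOP to $9,959.80, over the $6,950 cap, so traveler pays $6,950 − $6,473.50 = $476.50.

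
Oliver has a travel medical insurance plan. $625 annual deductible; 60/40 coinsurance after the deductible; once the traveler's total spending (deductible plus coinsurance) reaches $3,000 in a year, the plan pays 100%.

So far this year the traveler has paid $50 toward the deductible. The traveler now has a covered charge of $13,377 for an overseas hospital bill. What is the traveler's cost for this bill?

Remaining deductible: $625 − $50 = $575.
After the $575 deductible portion, $13,377 − $575 = $12,802 is subject to coinsurance.
Coinsurance: $12,802 × 40% = $5,120.80.
Traveler responsibility before any cap: $575 + $5,120.80 = $5,695.80.
That would bring total out-of-pocket to $5,745.80, past the $3,000 cap. The traveler is capped at $3,000 − $50 = $2,950 on this claim.

$2,950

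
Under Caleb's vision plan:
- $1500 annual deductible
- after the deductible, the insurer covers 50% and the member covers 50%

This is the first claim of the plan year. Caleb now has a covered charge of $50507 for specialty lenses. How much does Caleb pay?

$26003.50

Deductible not yet touched, so the first $1500 of the bill goes to the deductible.
After the $1500 deductible portion, $50507 − $1500 = $49007 is subject to coinsurance.
Coinsurance: $49007 × 50% = $24503.50.
That puts the member's cost at $1500 + $24503.50 = $26003.50.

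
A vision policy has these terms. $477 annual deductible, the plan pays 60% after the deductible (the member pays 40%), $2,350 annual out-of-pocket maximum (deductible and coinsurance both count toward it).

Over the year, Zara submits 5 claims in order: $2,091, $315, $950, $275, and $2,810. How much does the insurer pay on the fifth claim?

$2,198.60

Claim 1 — $2,091: $477 to deductible, leaving $1,614; member's 40% is $645.60. Cost to member: $1,122.60. OOP to date $1,122.60. Plan pays $2,091 − $1,122.60 = $968.40.
Claim 2 — $315: deductible already satisfied, so member's share is 40% × $315 = $126. Cost to member: $126. OOP to date $1,248.60. Plan pays $315 − $126 = $189.
Claim 3 — $950: deductible met; 40% of $950 = $380. Member owes $380 (running OOP $1,628.60). Insurer: $950 − $380 = $570.
Claim 4 — $275: deductible already satisfied, so member's share is 40% × $275 = $110. Member owes $110 (running OOP $1,738.60). Plan pays $275 − $110 = $165.
Claim 5 — $2,810: 40% coinsurance on $2,810 = $1,124. Adding that to $1,738.60 gives $2,862.60, past the $2,350 cap; member pays only $2,350 − $1,738.60 = $611.40. Insurer: $2,810 − $611.40 = $2,198.60.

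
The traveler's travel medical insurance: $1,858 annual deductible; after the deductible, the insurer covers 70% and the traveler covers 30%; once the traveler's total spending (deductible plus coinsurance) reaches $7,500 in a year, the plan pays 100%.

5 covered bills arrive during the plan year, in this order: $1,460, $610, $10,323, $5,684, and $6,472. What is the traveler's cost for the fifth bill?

$776.30

Claim 1 — $1,460: entire amount goes to the deductible. Traveler owes $1,460 (running OOP $1,460).
Claim 2 — $610: deductible takes $398, $212 remains; traveler's 30% is $63.60. Traveler pays $461.60; OOP now $1,921.60.
Claim 3 — $10,323: deductible met; 30% of $10,323 = $3,096.90. Traveler owes $3,096.90 (running OOP $5,018.50).
Claim 4 — $5,684: deductible met; 30% of $5,684 = $1,705.20. Traveler owes $1,705.20 (running OOP $6,723.70).
Claim 5 — $6,472: deductible already satisfied, so traveler's share is 30% × $6,472 = $1,941.60. OOP would hit $8,665.30 > $7,500, so the cap limits the traveler to $7,500 − $6,723.70 = $776.30.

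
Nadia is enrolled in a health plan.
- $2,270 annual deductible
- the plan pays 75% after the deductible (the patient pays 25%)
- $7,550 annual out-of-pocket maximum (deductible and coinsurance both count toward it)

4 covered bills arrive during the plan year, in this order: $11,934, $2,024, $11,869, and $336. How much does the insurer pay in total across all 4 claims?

#1 ($11,934): $2,270 to deductible, leaving $9,664; coinsurance $9,664 × 25% = $2,416. Patient owes $4,686 (running OOP $4,686). Plan pays $11,934 − $4,686 = $7,248.
#2 ($2,024): deductible already satisfied, so patient's share is 25% × $2,024 = $506. Patient pays $506; OOP now $5,192. Plan pays $2,024 − $506 = $1,518.
#3 ($11,869): 25% coinsurance on $11,869 = $2,967.25. That would push OOP to $8,159.25, over the $7,550 cap, so patient pays $7,550 − $5,192 = $2,358. Plan pays $11,869 − $2,358 = $9,511.
#4 ($336): deductible already satisfied, so patient's share is 25% × $336 = $84. Adding that to $7,550 gives $7,634, past the $7,550 cap; patient pays only $7,550 − $7,550 = $0. Insurer: $336 − $0 = $336.
Insurer total = bills − patient's total = $26,163 − $7,550 = $18,613.

$18,613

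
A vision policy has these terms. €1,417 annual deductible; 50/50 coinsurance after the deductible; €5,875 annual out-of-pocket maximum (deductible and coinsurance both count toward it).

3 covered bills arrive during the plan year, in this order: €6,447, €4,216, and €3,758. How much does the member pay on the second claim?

€1,943

Bill 1, €6,447: deductible takes €1,417, €5,030 remains; 50% of €5,030 = €2,515. Member owes €3,932 (running OOP €3,932).
Bill 2, €4,216: deductible already satisfied, so member's share is 50% × €4,216 = €2,108. That would push OOP to €6,040, over the €5,875 cap, so member pays €5,875 − €3,932 = €1,943.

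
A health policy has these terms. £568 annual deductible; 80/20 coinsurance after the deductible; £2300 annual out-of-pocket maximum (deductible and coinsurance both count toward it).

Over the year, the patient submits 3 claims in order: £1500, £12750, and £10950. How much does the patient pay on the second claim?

Claim 1 — £1500: £568 to deductible, leaving £932; 20% of £932 = £186.40. Cost to patient: £754.40. OOP to date £754.40.
Claim 2 — £12750: 20% coinsurance on £12750 = £2550. Adding that to £754.40 gives £3304.40, past the £2300 cap; patient pays only £2300 − £754.40 = £1545.60.

£1545.60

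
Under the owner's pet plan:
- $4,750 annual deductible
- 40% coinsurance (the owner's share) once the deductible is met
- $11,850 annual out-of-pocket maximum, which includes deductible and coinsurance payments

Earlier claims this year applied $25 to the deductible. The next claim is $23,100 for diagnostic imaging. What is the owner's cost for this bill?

Deductible still to meet: $4,750 − $25 = $4,725.
The remaining $18,375 (= $23,100 − $4,725) moves to coinsurance.
Coinsurance: $18,375 × 40% = $7,350.
Owner responsibility before any cap: $4,725 + $7,350 = $12,075.
Year-to-date out-of-pocket would reach $25 + $12,075 = $12,100, above the $11,850 maximum, so the owner pays only $11,850 − $25 = $11,825.

$11,825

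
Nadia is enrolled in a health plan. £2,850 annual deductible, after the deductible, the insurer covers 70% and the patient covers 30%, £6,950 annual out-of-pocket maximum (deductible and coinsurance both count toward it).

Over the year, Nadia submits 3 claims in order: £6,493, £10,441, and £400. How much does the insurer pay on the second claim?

Claim 1 — £6,493: £2,850 finishes the deductible; £3,643 goes to coinsurance; 30% of £3,643 = £1,092.90. Patient owes £3,942.90 (running OOP £3,942.90). Insurer: £6,493 − £3,942.90 = £2,550.10.
Claim 2 — £10,441: 30% coinsurance on £10,441 = £3,132.30. Adding that to £3,942.90 gives £7,075.20, past the £6,950 cap; patient pays only £6,950 − £3,942.90 = £3,007.10. Plan pays £10,441 − £3,007.10 = £7,433.90.

£7,433.90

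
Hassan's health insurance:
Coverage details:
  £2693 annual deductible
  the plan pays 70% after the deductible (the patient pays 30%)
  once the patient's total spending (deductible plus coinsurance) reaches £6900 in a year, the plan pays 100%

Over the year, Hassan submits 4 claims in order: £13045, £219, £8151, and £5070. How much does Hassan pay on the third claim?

£1035.70

Bill 1, £13045: deductible takes £2693, £10352 remains; patient's 30% is £3105.60. Patient pays £5798.60; OOP now £5798.60.
Bill 2, £219: deductible already satisfied, so patient's share is 30% × £219 = £65.70. Cost to patient: £65.70. OOP to date £5864.30.
Bill 3, £8151: deductible already satisfied, so patient's share is 30% × £8151 = £2445.30. Adding that to £5864.30 gives £8309.60, past the £6900 cap; patient pays only £6900 − £5864.30 = £1035.70.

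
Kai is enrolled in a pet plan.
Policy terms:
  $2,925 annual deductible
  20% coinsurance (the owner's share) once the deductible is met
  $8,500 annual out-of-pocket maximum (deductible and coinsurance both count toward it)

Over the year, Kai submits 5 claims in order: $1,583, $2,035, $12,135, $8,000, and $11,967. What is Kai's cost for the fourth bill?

$1,600

Claim 1 — $1,583: entire amount goes to the deductible. Cost to owner: $1,583. OOP to date $1,583.
Claim 2 — $2,035: $1,342 finishes the deductible; $693 goes to coinsurance; 20% of $693 = $138.60. Owner owes $1,480.60 (running OOP $3,063.60).
Claim 3 — $12,135: deductible met; 20% of $12,135 = $2,427. Cost to owner: $2,427. OOP to date $5,490.60.
Claim 4 — $8,000: deductible met; 20% of $8,000 = $1,600. Owner owes $1,600 (running OOP $7,090.60).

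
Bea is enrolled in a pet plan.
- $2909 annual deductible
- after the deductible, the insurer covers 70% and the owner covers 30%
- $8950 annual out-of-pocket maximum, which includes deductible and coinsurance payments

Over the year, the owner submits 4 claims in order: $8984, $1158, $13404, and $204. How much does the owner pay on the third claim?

#1 ($8984): $2909 to deductible, leaving $6075; 30% of $6075 = $1822.50. Owner pays $4731.50; OOP now $4731.50.
#2 ($1158): deductible already satisfied, so owner's share is 30% × $1158 = $347.40. Owner pays $347.40; OOP now $5078.90.
#3 ($13404): deductible met; 30% of $13404 = $4021.20. OOP would hit $9100.10 > $8950, so the cap limits the owner to $8950 − $5078.90 = $3871.10.

$3871.10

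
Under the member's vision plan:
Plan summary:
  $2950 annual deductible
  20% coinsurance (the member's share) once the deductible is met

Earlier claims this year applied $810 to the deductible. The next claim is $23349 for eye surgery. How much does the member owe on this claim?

$6381.80

Remaining deductible: $2950 − $810 = $2140.
The remaining $21209 (= $23349 − $2140) moves to coinsurance.
Member's 20% share of $21209 is $4241.80.
That puts the member's cost at $2140 + $4241.80 = $6381.80.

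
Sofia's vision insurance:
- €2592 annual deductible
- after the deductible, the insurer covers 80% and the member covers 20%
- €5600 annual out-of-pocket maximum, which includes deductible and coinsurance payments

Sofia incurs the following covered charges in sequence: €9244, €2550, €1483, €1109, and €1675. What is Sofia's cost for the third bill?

Claim 1 (€9244): €2592 finishes the deductible; €6652 goes to coinsurance; 20% of €6652 = €1330.40. Member pays €3922.40; OOP now €3922.40.
Claim 2 (€2550): 20% coinsurance on €2550 = €510. Member pays €510; OOP now €4432.40.
Claim 3 (€1483): 20% coinsurance on €1483 = €296.60. Member owes €296.60 (running OOP €4729).

€296.60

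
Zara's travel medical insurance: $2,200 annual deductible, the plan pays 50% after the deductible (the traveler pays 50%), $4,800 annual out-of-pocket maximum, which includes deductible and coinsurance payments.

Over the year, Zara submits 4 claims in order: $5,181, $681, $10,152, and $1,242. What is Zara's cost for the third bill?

Bill 1, $5,181: $2,200 to deductible, leaving $2,981; traveler's 50% is $1,490.50. Traveler owes $3,690.50 (running OOP $3,690.50).
Bill 2, $681: 50% coinsurance on $681 = $340.50. Traveler pays $340.50; OOP now $4,031.
Bill 3, $10,152: 50% coinsurance on $10,152 = $5,076. OOP would hit $9,107 > $4,800, so the cap limits the traveler to $4,800 − $4,031 = $769.

$769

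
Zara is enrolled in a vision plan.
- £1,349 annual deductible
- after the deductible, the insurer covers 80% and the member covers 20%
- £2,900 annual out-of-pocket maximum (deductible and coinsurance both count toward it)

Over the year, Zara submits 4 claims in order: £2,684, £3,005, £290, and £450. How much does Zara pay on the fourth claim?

Claim 1 (£2,684): deductible takes £1,349, £1,335 remains; 20% of £1,335 = £267. Cost to member: £1,616. OOP to date £1,616.
Claim 2 (£3,005): 20% coinsurance on £3,005 = £601. Cost to member: £601. OOP to date £2,217.
Claim 3 (£290): 20% coinsurance on £290 = £58. Member owes £58 (running OOP £2,275).
Claim 4 (£450): deductible already satisfied, so member's share is 20% × £450 = £90. Member owes £90 (running OOP £2,365).

£90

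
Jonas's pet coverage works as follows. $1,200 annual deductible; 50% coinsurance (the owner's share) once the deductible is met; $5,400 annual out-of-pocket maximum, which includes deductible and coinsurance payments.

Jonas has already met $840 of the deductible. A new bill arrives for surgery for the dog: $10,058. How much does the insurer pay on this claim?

Deductible still to meet: $1,200 − $840 = $360.
The remaining $9,698 (= $10,058 − $360) moves to coinsurance.
Owner's 50% share of $9,698 is $4,849.
Owner responsibility before any cap: $360 + $4,849 = $5,209.
Year-to-date out-of-pocket would reach $840 + $5,209 = $6,049, above the $5,400 maximum, so the owner pays only $5,400 − $840 = $4,560.
Insurer pays the balance: $10,058 − $4,560 = $5,498.

$5,498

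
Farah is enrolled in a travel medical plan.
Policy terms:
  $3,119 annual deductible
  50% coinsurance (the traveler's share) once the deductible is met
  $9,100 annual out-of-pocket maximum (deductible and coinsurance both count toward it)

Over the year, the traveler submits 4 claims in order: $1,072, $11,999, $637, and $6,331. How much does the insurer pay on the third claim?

Claim 1 — $1,072: all of it applies to the deductible. Cost to traveler: $1,072. OOP to date $1,072. Insurer: $1,072 − $1,072 = $0.
Claim 2 — $11,999: $2,047 finishes the deductible; $9,952 goes to coinsurance; traveler's 50% is $4,976. Cost to traveler: $7,023. OOP to date $8,095. Insurer: $11,999 − $7,023 = $4,976.
Claim 3 — $637: deductible already satisfied, so traveler's share is 50% × $637 = $318.50. Traveler owes $318.50 (running OOP $8,413.50). Insurer: $637 − $318.50 = $318.50.

$318.50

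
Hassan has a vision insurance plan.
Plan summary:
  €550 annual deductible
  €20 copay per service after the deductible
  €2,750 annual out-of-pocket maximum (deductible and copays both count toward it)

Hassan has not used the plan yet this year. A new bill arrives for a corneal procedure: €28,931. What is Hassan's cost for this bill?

The full €550 deductible is still open; €550 of this bill applies to it.
That leaves €28,931 − €550 = €28,381 for the copay.
Copay on this service: €20.
Member responsibility before any cap: €550 + €20 = €570.
Total out-of-pocket so far would be €0 + €570 = €570, below the €2,750 cap — no reduction.

€570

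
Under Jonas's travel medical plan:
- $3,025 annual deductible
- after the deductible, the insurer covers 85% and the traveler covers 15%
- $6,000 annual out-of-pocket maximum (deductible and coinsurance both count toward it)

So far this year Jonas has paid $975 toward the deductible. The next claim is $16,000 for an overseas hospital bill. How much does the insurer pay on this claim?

$11,857.50

Deductible still to meet: $3,025 − $975 = $2,050.
The remaining $13,950 (= $16,000 − $2,050) moves to coinsurance.
Traveler's 15% share of $13,950 is $2,092.50.
So the traveler owes $2,050 + $2,092.50 = $4,142.50 before any cap.
Total out-of-pocket so far would be $975 + $4,142.50 = $5,117.50, below the $6,000 cap — no reduction.
The insurer covers the remainder: $16,000 − $4,142.50 = $11,857.50.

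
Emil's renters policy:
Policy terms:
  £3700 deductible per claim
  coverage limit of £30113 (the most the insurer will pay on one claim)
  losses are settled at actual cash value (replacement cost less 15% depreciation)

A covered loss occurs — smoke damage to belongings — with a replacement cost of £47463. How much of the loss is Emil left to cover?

£17350

At 15% depreciation, ACV = £47463 − £7119.45 = £40343.55.
After the deductible, £40343.55 − £3700 = £36643.55 remains.
£36643.55 exceeds the £30113 limit, so the insurer pays the limit: £30113.
The tenant bears the rest of the original loss: £47463 − £30113 = £17350.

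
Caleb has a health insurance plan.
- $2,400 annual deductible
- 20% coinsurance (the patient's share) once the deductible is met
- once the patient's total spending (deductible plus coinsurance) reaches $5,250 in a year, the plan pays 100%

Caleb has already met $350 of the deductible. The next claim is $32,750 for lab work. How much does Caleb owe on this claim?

Remaining deductible: $2,400 − $350 = $2,050.
That leaves $32,750 − $2,050 = $30,700 for coinsurance.
Patient's 20% share of $30,700 is $6,140.
Patient responsibility before any cap: $2,050 + $6,140 = $8,190.
Adding $8,190 to the $350 already spent would give $8,540, which exceeds the $5,250 cap; the patient pays just $5,250 − $350 = $4,900.

$4,900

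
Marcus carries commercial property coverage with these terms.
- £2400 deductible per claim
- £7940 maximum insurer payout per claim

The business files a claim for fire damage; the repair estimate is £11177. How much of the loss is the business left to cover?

£3237

After the deductible, £11177 − £2400 = £8777 remains.
£8777 exceeds the £7940 limit, so the insurer pays the limit: £7940.
Business's share is the uncovered remainder: £11177 − £7940 = £3237.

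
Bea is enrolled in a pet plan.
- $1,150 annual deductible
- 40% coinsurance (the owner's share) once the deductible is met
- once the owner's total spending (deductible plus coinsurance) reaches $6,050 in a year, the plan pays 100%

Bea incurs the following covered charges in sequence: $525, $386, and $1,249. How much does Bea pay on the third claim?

Claim 1 — $525: entire amount goes to the deductible. Cost to owner: $525. OOP to date $525.
Claim 2 — $386: all of it applies to the deductible. Owner owes $386 (running OOP $911).
Claim 3 — $1,249: $239 to deductible, leaving $1,010; 40% of $1,010 = $404. Owner owes $643 (running OOP $1,554).

$643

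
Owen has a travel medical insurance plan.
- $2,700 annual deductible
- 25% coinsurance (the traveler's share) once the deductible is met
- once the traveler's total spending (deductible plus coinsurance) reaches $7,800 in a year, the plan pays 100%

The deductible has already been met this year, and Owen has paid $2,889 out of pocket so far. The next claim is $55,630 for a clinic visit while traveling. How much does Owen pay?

$4,911

The deductible is already satisfied, so the full bill goes to coinsurance.
25% of $55,630 = $13,907.50 falls to the traveler.
That would bring total out-of-pocket to $16,796.50, past the $7,800 cap. The traveler is capped at $7,800 − $2,889 = $4,911 on this claim.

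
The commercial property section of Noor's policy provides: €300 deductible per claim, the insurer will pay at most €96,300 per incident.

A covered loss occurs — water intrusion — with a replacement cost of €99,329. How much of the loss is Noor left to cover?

Subtract the deductible: €99,329 − €300 = €99,029.
Since €99,029 > €96,300, the payout is capped at €96,300.
Business's share is the uncovered remainder: €99,329 − €96,300 = €3,029.

€3,029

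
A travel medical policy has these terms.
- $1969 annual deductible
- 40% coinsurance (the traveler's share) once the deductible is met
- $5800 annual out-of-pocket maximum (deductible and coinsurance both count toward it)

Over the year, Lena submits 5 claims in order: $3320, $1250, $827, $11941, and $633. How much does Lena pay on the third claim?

#1 ($3320): $1969 finishes the deductible; $1351 goes to coinsurance; 40% of $1351 = $540.40. Traveler pays $2509.40; OOP now $2509.40.
#2 ($1250): deductible met; 40% of $1250 = $500. Cost to traveler: $500. OOP to date $3009.40.
#3 ($827): 40% coinsurance on $827 = $330.80. Traveler owes $330.80 (running OOP $3340.20).

$330.80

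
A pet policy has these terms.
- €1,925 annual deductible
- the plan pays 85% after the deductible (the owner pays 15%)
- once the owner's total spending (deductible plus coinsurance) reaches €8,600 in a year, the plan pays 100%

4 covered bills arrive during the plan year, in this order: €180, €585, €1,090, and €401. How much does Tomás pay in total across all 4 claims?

Claim 1 (€180): all of it applies to the deductible. Owner owes €180 (running OOP €180).
Claim 2 (€585): all of it applies to the deductible. Cost to owner: €585. OOP to date €765.
Claim 3 (€1,090): all of it applies to the deductible. Owner owes €1,090 (running OOP €1,855).
Claim 4 (€401): €70 to deductible, leaving €331; owner's 15% is €49.65. Owner pays €119.65; OOP now €1,974.65.
Summing the owner's payments: €180 + €585 + €1,090 + €119.65 = €1,974.65.

€1,974.65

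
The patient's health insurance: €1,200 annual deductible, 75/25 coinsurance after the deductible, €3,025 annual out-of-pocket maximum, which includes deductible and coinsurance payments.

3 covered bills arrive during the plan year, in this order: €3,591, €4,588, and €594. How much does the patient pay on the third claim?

#1 (€3,591): €1,200 to deductible, leaving €2,391; patient's 25% is €597.75. Cost to patient: €1,797.75. OOP to date €1,797.75.
#2 (€4,588): 25% coinsurance on €4,588 = €1,147. Patient pays €1,147; OOP now €2,944.75.
#3 (€594): 25% coinsurance on €594 = €148.50. That would push OOP to €3,093.25, over the €3,025 cap, so patient pays €3,025 − €2,944.75 = €80.25.

€80.25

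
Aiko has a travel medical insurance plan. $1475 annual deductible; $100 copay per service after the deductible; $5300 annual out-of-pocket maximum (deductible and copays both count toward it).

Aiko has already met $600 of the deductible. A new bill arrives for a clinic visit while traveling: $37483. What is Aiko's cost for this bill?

Deductible still to meet: $1475 − $600 = $875.
That leaves $37483 − $875 = $36608 for the copay.
Copay on this service: $100.
That puts the traveler's cost at $875 + $100 = $975 before any cap.
Cumulative spending $600 + $975 = $1575 stays under the $5300 maximum.

$975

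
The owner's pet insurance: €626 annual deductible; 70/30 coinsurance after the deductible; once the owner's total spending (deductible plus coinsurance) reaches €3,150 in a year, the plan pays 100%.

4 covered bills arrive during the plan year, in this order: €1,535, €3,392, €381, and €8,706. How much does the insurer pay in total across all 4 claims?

#1 (€1,535): €626 finishes the deductible; €909 goes to coinsurance; 30% of €909 = €272.70. Owner owes €898.70 (running OOP €898.70). Plan pays €1,535 − €898.70 = €636.30.
#2 (€3,392): 30% coinsurance on €3,392 = €1,017.60. Owner owes €1,017.60 (running OOP €1,916.30). Insurer: €3,392 − €1,017.60 = €2,374.40.
#3 (€381): deductible already satisfied, so owner's share is 30% × €381 = €114.30. Cost to owner: €114.30. OOP to date €2,030.60. Insurer: €381 − €114.30 = €266.70.
#4 (€8,706): deductible already satisfied, so owner's share is 30% × €8,706 = €2,611.80. OOP would hit €4,642.40 > €3,150, so the cap limits the owner to €3,150 − €2,030.60 = €1,119.40. Insurer: €8,706 − €1,119.40 = €7,586.60.
Insurer total = bills − owner's total = €14,014 − €3,150 = €10,864.

€10,864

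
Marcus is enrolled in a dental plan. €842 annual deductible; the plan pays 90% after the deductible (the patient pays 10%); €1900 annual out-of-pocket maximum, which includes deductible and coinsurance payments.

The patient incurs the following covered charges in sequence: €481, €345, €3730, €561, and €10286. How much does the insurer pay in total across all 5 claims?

#1 (€481): entire amount goes to the deductible. Patient pays €481; OOP now €481. Insurer: €481 − €481 = €0.
#2 (€345): entire amount goes to the deductible. Cost to patient: €345. OOP to date €826. Plan pays €345 − €345 = €0.
#3 (€3730): €16 finishes the deductible; €3714 goes to coinsurance; coinsurance €3714 × 10% = €371.40. Patient pays €387.40; OOP now €1213.40. Insurer: €3730 − €387.40 = €3342.60.
#4 (€561): 10% coinsurance on €561 = €56.10. Cost to patient: €56.10. OOP to date €1269.50. Plan pays €561 − €56.10 = €504.90.
#5 (€10286): 10% coinsurance on €10286 = €1028.60. OOP would hit €2298.10 > €1900, so the cap limits the patient to €1900 − €1269.50 = €630.50. Insurer: €10286 − €630.50 = €9655.50.
Insurer total = bills − patient's total = €15403 − €1900 = €13503.

€13503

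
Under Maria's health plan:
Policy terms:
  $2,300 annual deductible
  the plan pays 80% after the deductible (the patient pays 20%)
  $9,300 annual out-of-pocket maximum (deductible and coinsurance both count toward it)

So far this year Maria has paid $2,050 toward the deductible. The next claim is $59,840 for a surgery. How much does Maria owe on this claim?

$2,050 of the $2,300 deductible is already met, leaving $250.
After the $250 deductible portion, $59,840 − $250 = $59,590 is subject to coinsurance.
Patient's 20% share of $59,590 is $11,918.
Patient responsibility before any cap: $250 + $11,918 = $12,168.
Adding $12,168 to the $2,050 already spent would give $14,218, which exceeds the $9,300 cap; the patient pays just $9,300 − $2,050 = $7,250.

$7,250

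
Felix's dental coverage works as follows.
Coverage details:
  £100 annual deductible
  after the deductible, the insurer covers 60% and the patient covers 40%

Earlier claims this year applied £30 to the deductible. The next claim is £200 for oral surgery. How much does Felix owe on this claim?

£122

£30 of the £100 deductible is already met, leaving £70.
The remaining £130 (= £200 − £70) moves to coinsurance.
Coinsurance: £130 × 40% = £52.
Patient responsibility: £70 + £52 = £122.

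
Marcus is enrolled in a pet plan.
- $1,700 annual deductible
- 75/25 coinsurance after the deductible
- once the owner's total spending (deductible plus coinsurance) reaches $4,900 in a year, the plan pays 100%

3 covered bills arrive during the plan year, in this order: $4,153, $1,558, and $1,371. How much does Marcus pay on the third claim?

$342.75

Bill 1, $4,153: $1,700 to deductible, leaving $2,453; 25% of $2,453 = $613.25. Cost to owner: $2,313.25. OOP to date $2,313.25.
Bill 2, $1,558: 25% coinsurance on $1,558 = $389.50. Owner pays $389.50; OOP now $2,702.75.
Bill 3, $1,371: deductible met; 25% of $1,371 = $342.75. Cost to owner: $342.75. OOP to date $3,045.50.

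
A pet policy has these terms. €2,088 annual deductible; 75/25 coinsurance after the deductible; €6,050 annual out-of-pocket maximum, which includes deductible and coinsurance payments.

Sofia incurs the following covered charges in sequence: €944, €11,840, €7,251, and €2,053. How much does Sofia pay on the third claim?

€1,288

Claim 1 (€944): all of it applies to the deductible. Owner pays €944; OOP now €944.
Claim 2 (€11,840): €1,144 finishes the deductible; €10,696 goes to coinsurance; coinsurance €10,696 × 25% = €2,674. Owner owes €3,818 (running OOP €4,762).
Claim 3 (€7,251): deductible met; 25% of €7,251 = €1,812.75. That would push OOP to €6,574.75, over the €6,050 cap, so owner pays €6,050 − €4,762 = €1,288.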